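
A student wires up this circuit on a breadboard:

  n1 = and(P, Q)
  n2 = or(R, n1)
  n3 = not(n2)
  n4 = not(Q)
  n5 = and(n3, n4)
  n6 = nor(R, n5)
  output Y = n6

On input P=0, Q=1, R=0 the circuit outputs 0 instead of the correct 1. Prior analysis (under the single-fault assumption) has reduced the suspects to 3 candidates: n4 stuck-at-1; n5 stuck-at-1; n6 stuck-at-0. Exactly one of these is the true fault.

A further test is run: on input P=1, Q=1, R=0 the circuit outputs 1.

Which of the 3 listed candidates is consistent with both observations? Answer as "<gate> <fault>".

Evaluate each candidate on input P=1, Q=1, R=0:
  n4 stuck-at-1: n1=1, n2=1, n3=0, n4=1 [stuck-at-1], n5=0, n6=1 → 1 — matches
  n5 stuck-at-1: n1=1, n2=1, n3=0, n4=0, n5=1 [stuck-at-1], n6=0 → 0 — eliminated
  n6 stuck-at-0: n1=1, n2=1, n3=0, n4=0, n5=0, n6=0 [stuck-at-0] → 0 — eliminated
Only n4 stuck-at-1 reproduces the observed 1.

n4 stuck-at-1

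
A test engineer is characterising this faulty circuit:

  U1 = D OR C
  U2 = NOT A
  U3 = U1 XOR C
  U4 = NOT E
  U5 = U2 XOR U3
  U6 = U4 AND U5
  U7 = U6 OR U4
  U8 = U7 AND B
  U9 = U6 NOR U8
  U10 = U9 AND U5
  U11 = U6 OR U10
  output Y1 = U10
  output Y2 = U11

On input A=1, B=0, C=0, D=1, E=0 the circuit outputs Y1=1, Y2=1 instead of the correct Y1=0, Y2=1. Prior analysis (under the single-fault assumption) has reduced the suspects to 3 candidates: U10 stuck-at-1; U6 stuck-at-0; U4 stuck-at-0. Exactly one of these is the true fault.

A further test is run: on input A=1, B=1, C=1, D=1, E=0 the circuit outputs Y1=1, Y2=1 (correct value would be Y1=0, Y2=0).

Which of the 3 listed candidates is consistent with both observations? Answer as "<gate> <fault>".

U10 stuck-at-1

Evaluate each candidate on input A=1, B=1, C=1, D=1, E=0:
  U10 stuck-at-1: U1=1, U2=0, U3=0, U4=1, U5=0, U6=0, U7=1, U8=1, U9=0, U10=1 [stuck-at-1], U11=1 → Y1=1, Y2=1 — matches
  U6 stuck-at-0: U1=1, U2=0, U3=0, U4=1, U5=0, U6=0 [stuck-at-0], U7=1, U8=1, U9=0, U10=0, U11=0 → Y1=0, Y2=0 — eliminated
  U4 stuck-at-0: U1=1, U2=0, U3=0, U4=0 [stuck-at-0], U5=0, U6=0, U7=0, U8=0, U9=1, U10=0, U11=0 → Y1=0, Y2=0 — eliminated
Only U10 stuck-at-1 reproduces the observed Y1=1, Y2=1.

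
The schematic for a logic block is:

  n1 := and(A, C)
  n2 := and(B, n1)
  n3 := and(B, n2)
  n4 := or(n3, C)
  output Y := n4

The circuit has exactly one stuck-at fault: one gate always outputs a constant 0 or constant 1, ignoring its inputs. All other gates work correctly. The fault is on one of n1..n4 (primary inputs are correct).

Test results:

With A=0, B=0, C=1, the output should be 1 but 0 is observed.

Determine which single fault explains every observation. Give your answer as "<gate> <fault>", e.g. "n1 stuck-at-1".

n4 stuck-at-0

Fault-free values for test 1 (A=0, B=0, C=1): n1=0, n2=0, n3=0, n4=1, giving Y=1. Observed 0.
Test 1: faults giving observed 0 are {n4 stuck-at-0}.
Only n4 stuck-at-0 is consistent with every test.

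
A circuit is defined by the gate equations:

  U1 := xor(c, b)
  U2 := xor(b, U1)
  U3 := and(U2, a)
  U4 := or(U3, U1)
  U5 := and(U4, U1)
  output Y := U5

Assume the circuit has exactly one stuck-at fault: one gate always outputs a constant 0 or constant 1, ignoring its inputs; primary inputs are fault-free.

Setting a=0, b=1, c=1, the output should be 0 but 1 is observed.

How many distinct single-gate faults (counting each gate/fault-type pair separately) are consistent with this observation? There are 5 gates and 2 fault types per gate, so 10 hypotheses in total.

2

Fault-free: U1=0, U2=1, U3=0, U4=0, U5=0 → 0. Observed 1.
  U1 stuck-at-0: output 0 ✗
  U1 stuck-at-1: output 1 ✓
  U2 stuck-at-0: output 0 ✗
  U2 stuck-at-1: output 0 ✗
  U3 stuck-at-0: output 0 ✗
  U3 stuck-at-1: output 0 ✗
  U4 stuck-at-0: output 0 ✗
  U4 stuck-at-1: output 0 ✗
  U5 stuck-at-0: output 0 ✗
  U5 stuck-at-1: output 1 ✓
Consistent faults: {U1 stuck-at-1, U5 stuck-at-1} — 2 in all.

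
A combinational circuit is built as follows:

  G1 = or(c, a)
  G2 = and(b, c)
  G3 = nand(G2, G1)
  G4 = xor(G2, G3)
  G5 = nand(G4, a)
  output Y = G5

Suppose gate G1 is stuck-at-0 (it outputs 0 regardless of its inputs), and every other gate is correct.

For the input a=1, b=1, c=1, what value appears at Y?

1

Propagate with G1 forced: G1=0 [stuck-at-0], G2=1, G3=1, G4=0, G5=1.
So Y = 1. (Without the fault it would be 0.)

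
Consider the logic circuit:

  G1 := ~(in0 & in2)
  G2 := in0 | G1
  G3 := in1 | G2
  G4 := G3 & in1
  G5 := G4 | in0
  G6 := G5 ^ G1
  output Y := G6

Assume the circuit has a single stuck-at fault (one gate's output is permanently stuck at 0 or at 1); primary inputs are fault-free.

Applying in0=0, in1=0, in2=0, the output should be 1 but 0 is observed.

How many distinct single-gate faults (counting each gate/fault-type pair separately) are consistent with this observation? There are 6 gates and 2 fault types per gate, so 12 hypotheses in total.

Fault-free: G1=1, G2=1, G3=1, G4=0, G5=0, G6=1 → 1. Observed 0.
  G1 stuck-at-0: output 0 ✓
  G1 stuck-at-1: output 1 ✗
  G2 stuck-at-0: output 1 ✗
  G2 stuck-at-1: output 1 ✗
  G3 stuck-at-0: output 1 ✗
  G3 stuck-at-1: output 1 ✗
  G4 stuck-at-0: output 1 ✗
  G4 stuck-at-1: output 0 ✓
  G5 stuck-at-0: output 1 ✗
  G5 stuck-at-1: output 0 ✓
  G6 stuck-at-0: output 0 ✓
  G6 stuck-at-1: output 1 ✗
Consistent faults: {G1 stuck-at-0, G4 stuck-at-1, G5 stuck-at-1, G6 stuck-at-0} — 4 in all.

4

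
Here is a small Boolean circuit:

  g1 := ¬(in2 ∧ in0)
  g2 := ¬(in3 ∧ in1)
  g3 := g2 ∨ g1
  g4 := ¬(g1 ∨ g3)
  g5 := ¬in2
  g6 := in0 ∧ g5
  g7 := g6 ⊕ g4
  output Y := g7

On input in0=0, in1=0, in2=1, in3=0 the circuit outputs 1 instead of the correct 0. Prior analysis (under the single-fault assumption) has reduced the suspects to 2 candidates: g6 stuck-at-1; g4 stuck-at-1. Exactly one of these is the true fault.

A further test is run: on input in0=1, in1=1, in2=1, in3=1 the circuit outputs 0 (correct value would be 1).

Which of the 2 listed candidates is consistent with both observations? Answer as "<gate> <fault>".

g6 stuck-at-1

Evaluate each candidate on input in0=1, in1=1, in2=1, in3=1:
  g6 stuck-at-1: g1=0, g2=0, g3=0, g4=1, g5=0, g6=1 [stuck-at-1], g7=0 → 0 — matches
  g4 stuck-at-1: g1=0, g2=0, g3=0, g4=1 [stuck-at-1], g5=0, g6=0, g7=1 → 1 — eliminated
Only g6 stuck-at-1 reproduces the observed 0.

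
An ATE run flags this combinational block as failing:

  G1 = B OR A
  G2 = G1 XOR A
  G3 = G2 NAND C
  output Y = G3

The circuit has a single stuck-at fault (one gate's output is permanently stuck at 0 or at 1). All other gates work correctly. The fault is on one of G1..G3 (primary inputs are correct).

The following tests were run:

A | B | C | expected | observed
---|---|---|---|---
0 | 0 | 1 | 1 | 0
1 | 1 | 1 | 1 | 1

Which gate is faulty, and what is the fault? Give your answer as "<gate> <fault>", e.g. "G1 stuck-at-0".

G1 stuck-at-1

Fault-free values for test 1 (A=0, B=0, C=1): G1=0, G2=0, G3=1, giving Y=1. Observed 0.
Test 1: faults giving observed 0 are {G1 stuck-at-1, G2 stuck-at-1, G3 stuck-at-0}.
Test 2 (A=1, B=1, C=1): fault-free G1=1, G2=0, G3=1 → 1; observed 1. Eliminates G2 stuck-at-1, G3 stuck-at-0.
Only G1 stuck-at-1 is consistent with every test.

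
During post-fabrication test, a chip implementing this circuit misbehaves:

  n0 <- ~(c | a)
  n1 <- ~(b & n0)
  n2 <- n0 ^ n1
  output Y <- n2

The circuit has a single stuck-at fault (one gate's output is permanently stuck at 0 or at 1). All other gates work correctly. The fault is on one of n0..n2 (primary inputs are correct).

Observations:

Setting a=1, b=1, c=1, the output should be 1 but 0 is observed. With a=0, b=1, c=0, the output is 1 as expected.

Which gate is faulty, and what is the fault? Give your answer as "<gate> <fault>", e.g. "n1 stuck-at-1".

Fault-free values for test 1 (a=1, b=1, c=1): n0=0, n1=1, n2=1, giving Y=1. Observed 0.
Test 1: faults giving observed 0 are {n1 stuck-at-0, n2 stuck-at-0}.
Test 2 (a=0, b=1, c=0): fault-free n0=1, n1=0, n2=1 → 1; observed 1. Eliminates n2 stuck-at-0.
Only n1 stuck-at-0 is consistent with every test.

n1 stuck-at-0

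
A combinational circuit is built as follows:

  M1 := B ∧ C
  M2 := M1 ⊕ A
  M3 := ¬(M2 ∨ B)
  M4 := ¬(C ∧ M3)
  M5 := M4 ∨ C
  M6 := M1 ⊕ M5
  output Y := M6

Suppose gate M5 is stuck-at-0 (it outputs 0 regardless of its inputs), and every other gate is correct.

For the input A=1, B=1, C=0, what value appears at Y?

0

Propagate with M5 forced: M1=0, M2=1, M3=0, M4=1, M5=0 [stuck-at-0], M6=0.
So Y = 0. (Without the fault it would be 1.)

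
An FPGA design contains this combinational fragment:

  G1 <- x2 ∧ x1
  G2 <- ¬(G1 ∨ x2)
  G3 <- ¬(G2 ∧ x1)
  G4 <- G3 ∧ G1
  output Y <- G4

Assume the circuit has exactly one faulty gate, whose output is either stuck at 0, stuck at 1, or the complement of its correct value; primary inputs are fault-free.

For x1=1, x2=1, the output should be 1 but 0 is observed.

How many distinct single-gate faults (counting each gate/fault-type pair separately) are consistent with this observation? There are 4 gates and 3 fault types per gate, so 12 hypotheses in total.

Fault-free: G1=1, G2=0, G3=1, G4=1 → 1. Observed 0.
  G1 stuck-at-0: output 0 ✓
  G1 stuck-at-1: output 1 ✗
  G1 inverted output: output 0 ✓
  G2 stuck-at-0: output 1 ✗
  G2 stuck-at-1: output 0 ✓
  G2 inverted output: output 0 ✓
  G3 stuck-at-0: output 0 ✓
  G3 stuck-at-1: output 1 ✗
  G3 inverted output: output 0 ✓
  G4 stuck-at-0: output 0 ✓
  G4 stuck-at-1: output 1 ✗
  G4 inverted output: output 0 ✓
Consistent faults: {G1 stuck-at-0, G1 inverted output, G2 stuck-at-1, G2 inverted output, G3 stuck-at-0, G3 inverted output, G4 stuck-at-0, G4 inverted output} — 8 in all.

8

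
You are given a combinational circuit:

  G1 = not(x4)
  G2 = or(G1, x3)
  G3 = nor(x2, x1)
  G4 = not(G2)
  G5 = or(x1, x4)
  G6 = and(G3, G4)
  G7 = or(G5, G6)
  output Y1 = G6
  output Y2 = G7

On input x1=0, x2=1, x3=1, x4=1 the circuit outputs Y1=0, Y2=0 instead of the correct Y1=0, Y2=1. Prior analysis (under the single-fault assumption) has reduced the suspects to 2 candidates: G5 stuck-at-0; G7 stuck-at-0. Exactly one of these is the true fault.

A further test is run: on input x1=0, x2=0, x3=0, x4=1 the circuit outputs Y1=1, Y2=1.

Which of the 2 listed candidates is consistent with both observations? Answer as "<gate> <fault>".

G5 stuck-at-0

Evaluate each candidate on input x1=0, x2=0, x3=0, x4=1:
  G5 stuck-at-0: G1=0, G2=0, G3=1, G4=1, G5=0 [stuck-at-0], G6=1, G7=1 → Y1=1, Y2=1 — matches
  G7 stuck-at-0: G1=0, G2=0, G3=1, G4=1, G5=1, G6=1, G7=0 [stuck-at-0] → Y1=1, Y2=0 — eliminated
Only G5 stuck-at-0 reproduces the observed Y1=1, Y2=1.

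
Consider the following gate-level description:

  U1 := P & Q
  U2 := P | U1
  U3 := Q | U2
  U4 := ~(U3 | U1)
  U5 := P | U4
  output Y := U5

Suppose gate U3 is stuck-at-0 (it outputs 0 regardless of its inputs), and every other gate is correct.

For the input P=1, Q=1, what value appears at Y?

1

Propagate with U3 forced: U1=1, U2=1, U3=0 [stuck-at-0], U4=0, U5=1.
So Y = 1. (Same as the fault-free value — the fault is masked on this input.)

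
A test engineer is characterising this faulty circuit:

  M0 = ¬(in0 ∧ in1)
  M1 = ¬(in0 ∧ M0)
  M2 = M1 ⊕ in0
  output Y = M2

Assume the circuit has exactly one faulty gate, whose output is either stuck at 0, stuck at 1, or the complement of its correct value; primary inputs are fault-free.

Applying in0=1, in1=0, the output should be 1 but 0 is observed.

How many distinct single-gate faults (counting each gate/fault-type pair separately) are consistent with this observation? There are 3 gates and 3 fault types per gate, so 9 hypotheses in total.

Fault-free: M0=1, M1=0, M2=1 → 1. Observed 0.
  M0 stuck-at-0: output 0 ✓
  M0 stuck-at-1: output 1 ✗
  M0 inverted output: output 0 ✓
  M1 stuck-at-0: output 1 ✗
  M1 stuck-at-1: output 0 ✓
  M1 inverted output: output 0 ✓
  M2 stuck-at-0: output 0 ✓
  M2 stuck-at-1: output 1 ✗
  M2 inverted output: output 0 ✓
Consistent faults: {M0 stuck-at-0, M0 inverted output, M1 stuck-at-1, M1 inverted output, M2 stuck-at-0, M2 inverted output} — 6 in all.

6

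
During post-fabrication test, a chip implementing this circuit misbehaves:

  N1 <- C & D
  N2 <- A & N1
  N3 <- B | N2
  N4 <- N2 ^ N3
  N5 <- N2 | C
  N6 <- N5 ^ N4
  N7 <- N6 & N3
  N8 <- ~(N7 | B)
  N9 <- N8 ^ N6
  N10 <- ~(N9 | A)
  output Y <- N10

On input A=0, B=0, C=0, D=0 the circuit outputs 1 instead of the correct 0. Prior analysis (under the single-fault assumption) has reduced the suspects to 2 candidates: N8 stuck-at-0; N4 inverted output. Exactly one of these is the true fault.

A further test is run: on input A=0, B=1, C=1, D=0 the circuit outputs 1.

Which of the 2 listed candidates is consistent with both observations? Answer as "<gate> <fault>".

Evaluate each candidate on input A=0, B=1, C=1, D=0:
  N8 stuck-at-0: N1=0, N2=0, N3=1, N4=1, N5=1, N6=0, N7=0, N8=0 [stuck-at-0], N9=0, N10=1 → 1 — matches
  N4 inverted output: N1=0, N2=0, N3=1, N4=0 [inverted output], N5=1, N6=1, N7=1, N8=0, N9=1, N10=0 → 0 — eliminated
Only N8 stuck-at-0 reproduces the observed 1.

N8 stuck-at-0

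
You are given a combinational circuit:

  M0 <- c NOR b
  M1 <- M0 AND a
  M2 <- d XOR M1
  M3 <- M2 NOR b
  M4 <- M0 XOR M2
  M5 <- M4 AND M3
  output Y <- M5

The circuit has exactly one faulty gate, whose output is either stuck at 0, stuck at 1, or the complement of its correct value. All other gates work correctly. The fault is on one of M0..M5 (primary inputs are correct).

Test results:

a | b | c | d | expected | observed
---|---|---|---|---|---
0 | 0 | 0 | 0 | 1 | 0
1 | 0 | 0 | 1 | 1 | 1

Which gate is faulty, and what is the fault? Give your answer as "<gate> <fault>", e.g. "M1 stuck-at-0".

Fault-free values for test 1 (a=0, b=0, c=0, d=0): M0=1, M1=0, M2=0, M3=1, M4=1, M5=1, giving Y=1. Observed 0.
Test 1: faults giving observed 0 are {M0 stuck-at-0, M0 inverted output, M1 stuck-at-1, M1 inverted output, M2 stuck-at-1, M2 inverted output, M3 stuck-at-0, M3 inverted output, M4 stuck-at-0, M4 inverted output, M5 stuck-at-0, M5 inverted output}.
Test 2 (a=1, b=0, c=0, d=1): fault-free M0=1, M1=1, M2=0, M3=1, M4=1, M5=1 → 1; observed 1. Eliminates M0 stuck-at-0, M0 inverted output, M1 inverted output, M2 stuck-at-1, M2 inverted output, M3 stuck-at-0, M3 inverted output, M4 stuck-at-0, M4 inverted output, M5 stuck-at-0, M5 inverted output.
Only M1 stuck-at-1 is consistent with every test.

M1 stuck-at-1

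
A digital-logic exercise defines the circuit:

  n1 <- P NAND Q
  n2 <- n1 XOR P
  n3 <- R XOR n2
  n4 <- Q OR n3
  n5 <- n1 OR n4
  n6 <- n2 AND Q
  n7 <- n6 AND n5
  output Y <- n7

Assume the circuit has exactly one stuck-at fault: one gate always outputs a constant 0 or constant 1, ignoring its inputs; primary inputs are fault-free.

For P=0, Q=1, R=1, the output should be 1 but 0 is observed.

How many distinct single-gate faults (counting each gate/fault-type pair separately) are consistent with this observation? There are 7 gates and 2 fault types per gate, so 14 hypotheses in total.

5

Fault-free: n1=1, n2=1, n3=0, n4=1, n5=1, n6=1, n7=1 → 1. Observed 0.
  n1 stuck-at-0: output 0 ✓
  n1 stuck-at-1: output 1 ✗
  n2 stuck-at-0: output 0 ✓
  n2 stuck-at-1: output 1 ✗
  n3 stuck-at-0: output 1 ✗
  n3 stuck-at-1: output 1 ✗
  n4 stuck-at-0: output 1 ✗
  n4 stuck-at-1: output 1 ✗
  n5 stuck-at-0: output 0 ✓
  n5 stuck-at-1: output 1 ✗
  n6 stuck-at-0: output 0 ✓
  n6 stuck-at-1: output 1 ✗
  n7 stuck-at-0: output 0 ✓
  n7 stuck-at-1: output 1 ✗
Consistent faults: {n1 stuck-at-0, n2 stuck-at-0, n5 stuck-at-0, n6 stuck-at-0, n7 stuck-at-0} — 5 in all.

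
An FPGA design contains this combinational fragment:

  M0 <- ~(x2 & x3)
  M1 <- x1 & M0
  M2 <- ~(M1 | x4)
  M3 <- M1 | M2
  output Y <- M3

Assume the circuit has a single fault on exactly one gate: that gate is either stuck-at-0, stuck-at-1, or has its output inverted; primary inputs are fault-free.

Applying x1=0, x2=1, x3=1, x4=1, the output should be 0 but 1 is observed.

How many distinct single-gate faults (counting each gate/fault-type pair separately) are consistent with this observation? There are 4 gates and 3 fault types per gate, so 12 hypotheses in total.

Fault-free: M0=0, M1=0, M2=0, M3=0 → 0. Observed 1.
  M0 stuck-at-0: output 0 ✗
  M0 stuck-at-1: output 0 ✗
  M0 inverted output: output 0 ✗
  M1 stuck-at-0: output 0 ✗
  M1 stuck-at-1: output 1 ✓
  M1 inverted output: output 1 ✓
  M2 stuck-at-0: output 0 ✗
  M2 stuck-at-1: output 1 ✓
  M2 inverted output: output 1 ✓
  M3 stuck-at-0: output 0 ✗
  M3 stuck-at-1: output 1 ✓
  M3 inverted output: output 1 ✓
Consistent faults: {M1 stuck-at-1, M1 inverted output, M2 stuck-at-1, M2 inverted output, M3 stuck-at-1, M3 inverted output} — 6 in all.

6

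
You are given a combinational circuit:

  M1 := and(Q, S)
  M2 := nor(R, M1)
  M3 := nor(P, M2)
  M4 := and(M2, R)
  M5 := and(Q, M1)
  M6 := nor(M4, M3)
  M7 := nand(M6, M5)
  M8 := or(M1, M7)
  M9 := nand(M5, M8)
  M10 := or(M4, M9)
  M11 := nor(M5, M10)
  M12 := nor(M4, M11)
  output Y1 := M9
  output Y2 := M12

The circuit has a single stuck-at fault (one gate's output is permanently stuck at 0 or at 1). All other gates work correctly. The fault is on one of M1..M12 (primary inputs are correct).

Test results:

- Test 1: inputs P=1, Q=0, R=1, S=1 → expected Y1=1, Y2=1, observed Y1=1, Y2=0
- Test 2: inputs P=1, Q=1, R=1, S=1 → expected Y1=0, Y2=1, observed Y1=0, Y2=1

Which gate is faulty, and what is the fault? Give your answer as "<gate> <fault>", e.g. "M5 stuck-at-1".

M10 stuck-at-0

Fault-free values for test 1 (P=1, Q=0, R=1, S=1): M1=0, M2=0, M3=0, M4=0, M5=0, M6=1, M7=1, M8=1, M9=1, M10=1, M11=0, M12=1, giving Y1=1, Y2=1. Observed Y1=1, Y2=0.
Test 1: faults giving observed Y1=1, Y2=0 are {M2 stuck-at-1, M4 stuck-at-1, M10 stuck-at-0, M11 stuck-at-1, M12 stuck-at-0}.
Test 2 (P=1, Q=1, R=1, S=1): fault-free M1=1, M2=0, M3=0, M4=0, M5=1, M6=1, M7=0, M8=1, M9=0, M10=0, M11=0, M12=1 → Y1=0, Y2=1; observed Y1=0, Y2=1. Eliminates M2 stuck-at-1, M4 stuck-at-1, M11 stuck-at-1, M12 stuck-at-0.
Only M10 stuck-at-0 is consistent with every test.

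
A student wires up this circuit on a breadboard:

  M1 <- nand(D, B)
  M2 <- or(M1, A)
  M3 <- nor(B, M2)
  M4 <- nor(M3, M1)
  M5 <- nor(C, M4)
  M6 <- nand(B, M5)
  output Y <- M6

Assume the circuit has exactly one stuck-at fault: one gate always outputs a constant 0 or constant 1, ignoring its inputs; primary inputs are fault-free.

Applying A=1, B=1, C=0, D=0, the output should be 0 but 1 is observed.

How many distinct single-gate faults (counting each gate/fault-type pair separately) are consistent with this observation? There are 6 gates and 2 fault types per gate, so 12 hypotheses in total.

4

Fault-free: M1=1, M2=1, M3=0, M4=0, M5=1, M6=0 → 0. Observed 1.
  M1 stuck-at-0: output 1 ✓
  M1 stuck-at-1: output 0 ✗
  M2 stuck-at-0: output 0 ✗
  M2 stuck-at-1: output 0 ✗
  M3 stuck-at-0: output 0 ✗
  M3 stuck-at-1: output 0 ✗
  M4 stuck-at-0: output 0 ✗
  M4 stuck-at-1: output 1 ✓
  M5 stuck-at-0: output 1 ✓
  M5 stuck-at-1: output 0 ✗
  M6 stuck-at-0: output 0 ✗
  M6 stuck-at-1: output 1 ✓
Consistent faults: {M1 stuck-at-0, M4 stuck-at-1, M5 stuck-at-0, M6 stuck-at-1} — 4 in all.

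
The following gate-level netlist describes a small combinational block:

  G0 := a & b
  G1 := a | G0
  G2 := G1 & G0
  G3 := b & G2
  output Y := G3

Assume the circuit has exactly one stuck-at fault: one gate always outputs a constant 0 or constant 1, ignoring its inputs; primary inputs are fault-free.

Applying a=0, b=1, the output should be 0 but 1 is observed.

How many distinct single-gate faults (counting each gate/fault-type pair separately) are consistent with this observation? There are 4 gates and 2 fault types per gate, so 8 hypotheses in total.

3

Fault-free: G0=0, G1=0, G2=0, G3=0 → 0. Observed 1.
  G0 stuck-at-0: output 0 ✗
  G0 stuck-at-1: output 1 ✓
  G1 stuck-at-0: output 0 ✗
  G1 stuck-at-1: output 0 ✗
  G2 stuck-at-0: output 0 ✗
  G2 stuck-at-1: output 1 ✓
  G3 stuck-at-0: output 0 ✗
  G3 stuck-at-1: output 1 ✓
Consistent faults: {G0 stuck-at-1, G2 stuck-at-1, G3 stuck-at-1} — 3 in all.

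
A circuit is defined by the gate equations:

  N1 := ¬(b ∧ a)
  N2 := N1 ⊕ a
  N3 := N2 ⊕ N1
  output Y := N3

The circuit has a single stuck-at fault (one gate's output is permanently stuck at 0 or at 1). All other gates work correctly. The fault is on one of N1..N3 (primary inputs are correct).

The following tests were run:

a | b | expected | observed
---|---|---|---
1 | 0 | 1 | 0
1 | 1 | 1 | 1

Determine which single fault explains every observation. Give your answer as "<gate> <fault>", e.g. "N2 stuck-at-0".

Fault-free values for test 1 (a=1, b=0): N1=1, N2=0, N3=1, giving Y=1. Observed 0.
Test 1: faults giving observed 0 are {N2 stuck-at-1, N3 stuck-at-0}.
Test 2 (a=1, b=1): fault-free N1=0, N2=1, N3=1 → 1; observed 1. Eliminates N3 stuck-at-0.
Only N2 stuck-at-1 is consistent with every test.

N2 stuck-at-1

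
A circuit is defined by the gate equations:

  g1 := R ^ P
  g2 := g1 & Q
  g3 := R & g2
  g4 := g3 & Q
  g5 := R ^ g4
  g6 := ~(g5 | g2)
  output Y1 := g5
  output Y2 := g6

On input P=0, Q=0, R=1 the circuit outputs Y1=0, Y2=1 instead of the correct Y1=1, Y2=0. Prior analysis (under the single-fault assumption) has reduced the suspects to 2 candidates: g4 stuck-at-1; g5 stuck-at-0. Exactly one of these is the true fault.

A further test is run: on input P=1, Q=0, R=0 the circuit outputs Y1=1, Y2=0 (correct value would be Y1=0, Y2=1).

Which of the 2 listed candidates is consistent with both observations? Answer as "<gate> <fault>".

Evaluate each candidate on input P=1, Q=0, R=0:
  g4 stuck-at-1: g1=1, g2=0, g3=0, g4=1 [stuck-at-1], g5=1, g6=0 → Y1=1, Y2=0 — matches
  g5 stuck-at-0: g1=1, g2=0, g3=0, g4=0, g5=0 [stuck-at-0], g6=1 → Y1=0, Y2=1 — eliminated
Only g4 stuck-at-1 reproduces the observed Y1=1, Y2=0.

g4 stuck-at-1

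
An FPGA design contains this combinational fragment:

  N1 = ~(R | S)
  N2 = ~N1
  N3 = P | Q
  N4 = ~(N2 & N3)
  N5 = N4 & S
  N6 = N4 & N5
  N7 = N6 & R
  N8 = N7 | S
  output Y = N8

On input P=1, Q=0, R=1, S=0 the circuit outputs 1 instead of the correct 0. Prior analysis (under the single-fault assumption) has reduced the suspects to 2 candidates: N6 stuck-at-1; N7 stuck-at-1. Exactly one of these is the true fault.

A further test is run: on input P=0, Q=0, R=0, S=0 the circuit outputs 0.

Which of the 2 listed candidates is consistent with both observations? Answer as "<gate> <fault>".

N6 stuck-at-1

Evaluate each candidate on input P=0, Q=0, R=0, S=0:
  N6 stuck-at-1: N1=1, N2=0, N3=0, N4=1, N5=0, N6=1 [stuck-at-1], N7=0, N8=0 → 0 — matches
  N7 stuck-at-1: N1=1, N2=0, N3=0, N4=1, N5=0, N6=0, N7=1 [stuck-at-1], N8=1 → 1 — eliminated
Only N6 stuck-at-1 reproduces the observed 0.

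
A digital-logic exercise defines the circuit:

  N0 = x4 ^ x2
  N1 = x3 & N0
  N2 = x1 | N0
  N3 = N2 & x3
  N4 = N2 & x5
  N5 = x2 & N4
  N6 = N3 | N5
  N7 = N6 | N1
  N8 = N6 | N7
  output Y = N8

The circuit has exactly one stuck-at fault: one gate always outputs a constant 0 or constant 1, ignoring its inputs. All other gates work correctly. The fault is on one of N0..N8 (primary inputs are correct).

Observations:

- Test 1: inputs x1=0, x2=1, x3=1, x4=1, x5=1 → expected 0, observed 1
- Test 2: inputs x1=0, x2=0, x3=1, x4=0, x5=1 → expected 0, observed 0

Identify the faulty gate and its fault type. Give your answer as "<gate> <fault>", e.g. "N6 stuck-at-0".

N4 stuck-at-1

Fault-free values for test 1 (x1=0, x2=1, x3=1, x4=1, x5=1): N0=0, N1=0, N2=0, N3=0, N4=0, N5=0, N6=0, N7=0, N8=0, giving Y=0. Observed 1.
Test 1: faults giving observed 1 are {N0 stuck-at-1, N1 stuck-at-1, N2 stuck-at-1, N3 stuck-at-1, N4 stuck-at-1, N5 stuck-at-1, N6 stuck-at-1, N7 stuck-at-1, N8 stuck-at-1}.
Test 2 (x1=0, x2=0, x3=1, x4=0, x5=1): fault-free N0=0, N1=0, N2=0, N3=0, N4=0, N5=0, N6=0, N7=0, N8=0 → 0; observed 0. Eliminates N0 stuck-at-1, N1 stuck-at-1, N2 stuck-at-1, N3 stuck-at-1, N5 stuck-at-1, N6 stuck-at-1, N7 stuck-at-1, N8 stuck-at-1.
Only N4 stuck-at-1 is consistent with every test.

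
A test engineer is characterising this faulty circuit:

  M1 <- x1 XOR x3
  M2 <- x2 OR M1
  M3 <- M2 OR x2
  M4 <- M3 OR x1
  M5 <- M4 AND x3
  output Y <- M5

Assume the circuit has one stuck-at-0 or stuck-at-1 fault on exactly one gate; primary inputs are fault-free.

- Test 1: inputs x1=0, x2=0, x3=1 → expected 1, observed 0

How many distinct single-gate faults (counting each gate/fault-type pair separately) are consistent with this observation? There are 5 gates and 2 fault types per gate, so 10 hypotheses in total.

Fault-free: M1=1, M2=1, M3=1, M4=1, M5=1 → 1. Observed 0.
  M1 stuck-at-0: output 0 ✓
  M1 stuck-at-1: output 1 ✗
  M2 stuck-at-0: output 0 ✓
  M2 stuck-at-1: output 1 ✗
  M3 stuck-at-0: output 0 ✓
  M3 stuck-at-1: output 1 ✗
  M4 stuck-at-0: output 0 ✓
  M4 stuck-at-1: output 1 ✗
  M5 stuck-at-0: output 0 ✓
  M5 stuck-at-1: output 1 ✗
Consistent faults: {M1 stuck-at-0, M2 stuck-at-0, M3 stuck-at-0, M4 stuck-at-0, M5 stuck-at-0} — 5 in all.

5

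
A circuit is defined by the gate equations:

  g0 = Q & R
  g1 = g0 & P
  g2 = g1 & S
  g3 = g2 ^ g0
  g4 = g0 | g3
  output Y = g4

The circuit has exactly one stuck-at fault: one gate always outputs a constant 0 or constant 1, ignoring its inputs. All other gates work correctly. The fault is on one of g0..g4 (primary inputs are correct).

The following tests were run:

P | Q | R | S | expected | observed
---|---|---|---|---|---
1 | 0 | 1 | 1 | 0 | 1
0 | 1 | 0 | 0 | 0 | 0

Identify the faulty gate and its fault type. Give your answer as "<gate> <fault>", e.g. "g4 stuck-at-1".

g1 stuck-at-1

Fault-free values for test 1 (P=1, Q=0, R=1, S=1): g0=0, g1=0, g2=0, g3=0, g4=0, giving Y=0. Observed 1.
Test 1: faults giving observed 1 are {g0 stuck-at-1, g1 stuck-at-1, g2 stuck-at-1, g3 stuck-at-1, g4 stuck-at-1}.
Test 2 (P=0, Q=1, R=0, S=0): fault-free g0=0, g1=0, g2=0, g3=0, g4=0 → 0; observed 0. Eliminates g0 stuck-at-1, g2 stuck-at-1, g3 stuck-at-1, g4 stuck-at-1.
Only g1 stuck-at-1 is consistent with every test.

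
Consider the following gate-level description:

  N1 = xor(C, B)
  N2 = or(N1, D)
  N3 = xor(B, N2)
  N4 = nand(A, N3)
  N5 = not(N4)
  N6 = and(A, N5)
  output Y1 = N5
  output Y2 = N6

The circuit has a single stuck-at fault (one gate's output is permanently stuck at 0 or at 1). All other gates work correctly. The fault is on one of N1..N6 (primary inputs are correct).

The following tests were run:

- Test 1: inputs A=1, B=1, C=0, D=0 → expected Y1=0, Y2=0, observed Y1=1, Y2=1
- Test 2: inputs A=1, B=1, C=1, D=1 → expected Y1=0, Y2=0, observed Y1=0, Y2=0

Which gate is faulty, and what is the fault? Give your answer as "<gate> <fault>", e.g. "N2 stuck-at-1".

Fault-free values for test 1 (A=1, B=1, C=0, D=0): N1=1, N2=1, N3=0, N4=1, N5=0, N6=0, giving Y1=0, Y2=0. Observed Y1=1, Y2=1.
Test 1: faults giving observed Y1=1, Y2=1 are {N1 stuck-at-0, N2 stuck-at-0, N3 stuck-at-1, N4 stuck-at-0, N5 stuck-at-1}.
Test 2 (A=1, B=1, C=1, D=1): fault-free N1=0, N2=1, N3=0, N4=1, N5=0, N6=0 → Y1=0, Y2=0; observed Y1=0, Y2=0. Eliminates N2 stuck-at-0, N3 stuck-at-1, N4 stuck-at-0, N5 stuck-at-1.
Only N1 stuck-at-0 is consistent with every test.

N1 stuck-at-0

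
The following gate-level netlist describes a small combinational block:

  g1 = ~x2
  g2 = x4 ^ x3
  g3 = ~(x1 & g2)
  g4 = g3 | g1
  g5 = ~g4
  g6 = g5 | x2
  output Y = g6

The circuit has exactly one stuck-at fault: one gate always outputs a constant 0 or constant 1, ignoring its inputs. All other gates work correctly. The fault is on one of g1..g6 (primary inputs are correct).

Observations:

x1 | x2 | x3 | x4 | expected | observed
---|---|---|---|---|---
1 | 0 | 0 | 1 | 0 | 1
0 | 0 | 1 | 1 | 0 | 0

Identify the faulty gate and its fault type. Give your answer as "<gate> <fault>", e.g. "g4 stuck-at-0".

g1 stuck-at-0

Fault-free values for test 1 (x1=1, x2=0, x3=0, x4=1): g1=1, g2=1, g3=0, g4=1, g5=0, g6=0, giving Y=0. Observed 1.
Test 1: faults giving observed 1 are {g1 stuck-at-0, g4 stuck-at-0, g5 stuck-at-1, g6 stuck-at-1}.
Test 2 (x1=0, x2=0, x3=1, x4=1): fault-free g1=1, g2=0, g3=1, g4=1, g5=0, g6=0 → 0; observed 0. Eliminates g4 stuck-at-0, g5 stuck-at-1, g6 stuck-at-1.
Only g1 stuck-at-0 is consistent with every test.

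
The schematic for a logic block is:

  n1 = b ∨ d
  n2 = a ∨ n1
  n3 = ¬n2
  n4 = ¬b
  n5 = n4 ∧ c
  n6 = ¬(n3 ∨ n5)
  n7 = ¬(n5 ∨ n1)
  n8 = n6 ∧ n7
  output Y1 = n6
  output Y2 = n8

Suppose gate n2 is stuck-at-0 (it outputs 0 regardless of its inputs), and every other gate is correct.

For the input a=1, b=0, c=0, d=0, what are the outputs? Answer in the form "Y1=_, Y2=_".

Y1=0, Y2=0

Propagate with n2 forced: n1=0, n2=0 [stuck-at-0], n3=1, n4=1, n5=0, n6=0, n7=1, n8=0.
So the outputs are Y1=0, Y2=0. (Without the fault they would be Y1=1, Y2=1.)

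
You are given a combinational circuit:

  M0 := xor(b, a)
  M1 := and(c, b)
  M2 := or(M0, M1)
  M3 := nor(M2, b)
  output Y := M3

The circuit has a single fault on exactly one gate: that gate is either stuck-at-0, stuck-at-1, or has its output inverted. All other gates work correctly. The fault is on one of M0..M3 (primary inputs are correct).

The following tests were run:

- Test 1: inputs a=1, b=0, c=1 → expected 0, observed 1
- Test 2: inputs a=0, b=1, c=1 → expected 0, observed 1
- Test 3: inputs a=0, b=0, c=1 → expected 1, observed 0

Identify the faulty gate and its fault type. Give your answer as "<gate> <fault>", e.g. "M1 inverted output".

Fault-free values for test 1 (a=1, b=0, c=1): M0=1, M1=0, M2=1, M3=0, giving Y=0. Observed 1.
Test 1: faults giving observed 1 are {M0 stuck-at-0, M0 inverted output, M2 stuck-at-0, M2 inverted output, M3 stuck-at-1, M3 inverted output}.
Test 2 (a=0, b=1, c=1): fault-free M0=1, M1=1, M2=1, M3=0 → 0; observed 1. Eliminates M0 stuck-at-0, M0 inverted output, M2 stuck-at-0, M2 inverted output.
Test 3 (a=0, b=0, c=1): fault-free M0=0, M1=0, M2=0, M3=1 → 1; observed 0. Eliminates M3 stuck-at-1.
Only M3 inverted output is consistent with every test.

M3 inverted output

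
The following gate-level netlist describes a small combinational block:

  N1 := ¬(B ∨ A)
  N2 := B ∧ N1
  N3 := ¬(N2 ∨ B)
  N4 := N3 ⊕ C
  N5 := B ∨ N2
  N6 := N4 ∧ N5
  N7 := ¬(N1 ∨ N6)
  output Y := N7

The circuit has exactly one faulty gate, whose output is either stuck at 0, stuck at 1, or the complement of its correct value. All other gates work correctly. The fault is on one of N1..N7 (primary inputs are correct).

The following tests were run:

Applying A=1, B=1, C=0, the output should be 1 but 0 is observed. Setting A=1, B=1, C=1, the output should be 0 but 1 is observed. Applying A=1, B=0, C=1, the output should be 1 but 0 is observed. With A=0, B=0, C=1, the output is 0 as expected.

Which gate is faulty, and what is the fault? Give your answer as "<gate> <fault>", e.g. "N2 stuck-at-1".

Fault-free values for test 1 (A=1, B=1, C=0): N1=0, N2=0, N3=0, N4=0, N5=1, N6=0, N7=1, giving Y=1. Observed 0.
Test 1: faults giving observed 0 are {N1 stuck-at-1, N1 inverted output, N3 stuck-at-1, N3 inverted output, N4 stuck-at-1, N4 inverted output, N6 stuck-at-1, N6 inverted output, N7 stuck-at-0, N7 inverted output}.
Test 2 (A=1, B=1, C=1): fault-free N1=0, N2=0, N3=0, N4=1, N5=1, N6=1, N7=0 → 0; observed 1. Eliminates N1 stuck-at-1, N1 inverted output, N4 stuck-at-1, N6 stuck-at-1, N7 stuck-at-0.
Test 3 (A=1, B=0, C=1): fault-free N1=0, N2=0, N3=1, N4=0, N5=0, N6=0, N7=1 → 1; observed 0. Eliminates N3 stuck-at-1, N3 inverted output, N4 inverted output.
Test 4 (A=0, B=0, C=1): fault-free N1=1, N2=0, N3=1, N4=0, N5=0, N6=0, N7=0 → 0; observed 0. Eliminates N7 inverted output.
Only N6 inverted output is consistent with every test.

N6 inverted output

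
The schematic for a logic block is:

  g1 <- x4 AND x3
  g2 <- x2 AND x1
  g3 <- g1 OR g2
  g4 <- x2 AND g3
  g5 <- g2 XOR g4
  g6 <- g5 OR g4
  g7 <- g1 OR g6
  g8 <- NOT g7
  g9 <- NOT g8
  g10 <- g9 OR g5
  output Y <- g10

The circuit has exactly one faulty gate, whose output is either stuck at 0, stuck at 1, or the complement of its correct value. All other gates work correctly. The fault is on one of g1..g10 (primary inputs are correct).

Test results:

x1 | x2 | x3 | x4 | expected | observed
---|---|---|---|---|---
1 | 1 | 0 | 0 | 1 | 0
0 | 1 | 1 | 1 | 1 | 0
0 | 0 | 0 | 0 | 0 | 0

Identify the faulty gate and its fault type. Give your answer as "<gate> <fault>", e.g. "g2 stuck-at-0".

g10 stuck-at-0

Fault-free values for test 1 (x1=1, x2=1, x3=0, x4=0): g1=0, g2=1, g3=1, g4=1, g5=0, g6=1, g7=1, g8=0, g9=1, g10=1, giving Y=1. Observed 0.
Test 1: faults giving observed 0 are {g2 stuck-at-0, g2 inverted output, g6 stuck-at-0, g6 inverted output, g7 stuck-at-0, g7 inverted output, g8 stuck-at-1, g8 inverted output, g9 stuck-at-0, g9 inverted output, g10 stuck-at-0, g10 inverted output}.
Test 2 (x1=0, x2=1, x3=1, x4=1): fault-free g1=1, g2=0, g3=1, g4=1, g5=1, g6=1, g7=1, g8=0, g9=1, g10=1 → 1; observed 0. Eliminates g2 stuck-at-0, g2 inverted output, g6 stuck-at-0, g6 inverted output, g7 stuck-at-0, g7 inverted output, g8 stuck-at-1, g8 inverted output, g9 stuck-at-0, g9 inverted output.
Test 3 (x1=0, x2=0, x3=0, x4=0): fault-free g1=0, g2=0, g3=0, g4=0, g5=0, g6=0, g7=0, g8=1, g9=0, g10=0 → 0; observed 0. Eliminates g10 inverted output.
Only g10 stuck-at-0 is consistent with every test.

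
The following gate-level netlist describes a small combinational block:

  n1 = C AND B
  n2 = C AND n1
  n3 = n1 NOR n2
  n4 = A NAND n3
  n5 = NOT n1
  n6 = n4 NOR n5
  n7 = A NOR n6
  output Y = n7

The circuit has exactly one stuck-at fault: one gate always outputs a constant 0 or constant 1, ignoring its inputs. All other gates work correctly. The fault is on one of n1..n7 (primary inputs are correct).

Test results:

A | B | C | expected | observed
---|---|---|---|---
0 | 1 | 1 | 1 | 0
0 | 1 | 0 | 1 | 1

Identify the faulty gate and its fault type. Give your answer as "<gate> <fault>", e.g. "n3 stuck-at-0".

Fault-free values for test 1 (A=0, B=1, C=1): n1=1, n2=1, n3=0, n4=1, n5=0, n6=0, n7=1, giving Y=1. Observed 0.
Test 1: faults giving observed 0 are {n4 stuck-at-0, n6 stuck-at-1, n7 stuck-at-0}.
Test 2 (A=0, B=1, C=0): fault-free n1=0, n2=0, n3=1, n4=1, n5=1, n6=0, n7=1 → 1; observed 1. Eliminates n6 stuck-at-1, n7 stuck-at-0.
Only n4 stuck-at-0 is consistent with every test.

n4 stuck-at-0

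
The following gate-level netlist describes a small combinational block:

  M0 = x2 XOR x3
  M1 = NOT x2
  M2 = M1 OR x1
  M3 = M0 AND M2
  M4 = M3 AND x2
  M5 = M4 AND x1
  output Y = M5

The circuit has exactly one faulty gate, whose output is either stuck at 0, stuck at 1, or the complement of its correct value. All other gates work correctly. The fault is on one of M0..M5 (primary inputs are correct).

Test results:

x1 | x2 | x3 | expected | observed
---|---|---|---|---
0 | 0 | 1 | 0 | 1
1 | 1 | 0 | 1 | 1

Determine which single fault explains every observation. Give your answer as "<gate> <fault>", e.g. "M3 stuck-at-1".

Fault-free values for test 1 (x1=0, x2=0, x3=1): M0=1, M1=1, M2=1, M3=1, M4=0, M5=0, giving Y=0. Observed 1.
Test 1: faults giving observed 1 are {M5 stuck-at-1, M5 inverted output}.
Test 2 (x1=1, x2=1, x3=0): fault-free M0=1, M1=0, M2=1, M3=1, M4=1, M5=1 → 1; observed 1. Eliminates M5 inverted output.
Only M5 stuck-at-1 is consistent with every test.

M5 stuck-at-1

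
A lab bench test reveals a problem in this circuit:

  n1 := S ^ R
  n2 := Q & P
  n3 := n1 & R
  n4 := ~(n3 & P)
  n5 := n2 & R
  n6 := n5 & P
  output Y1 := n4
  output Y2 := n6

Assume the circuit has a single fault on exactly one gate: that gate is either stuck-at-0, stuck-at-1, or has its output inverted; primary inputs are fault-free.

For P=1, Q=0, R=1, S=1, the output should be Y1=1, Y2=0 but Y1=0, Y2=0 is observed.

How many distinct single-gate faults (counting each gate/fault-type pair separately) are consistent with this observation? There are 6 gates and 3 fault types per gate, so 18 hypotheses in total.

Fault-free: n1=0, n2=0, n3=0, n4=1, n5=0, n6=0 → Y1=1, Y2=0. Observed Y1=0, Y2=0.
  n1: stuck-at-1, inverted output ✓; others ✗
  n2: none of the 3 fault types match ✗
  n3: stuck-at-1, inverted output ✓; others ✗
  n4: stuck-at-0, inverted output ✓; others ✗
  n5: none of the 3 fault types match ✗
  n6: none of the 3 fault types match ✗
Consistent faults: {n1 stuck-at-1, n1 inverted output, n3 stuck-at-1, n3 inverted output, n4 stuck-at-0, n4 inverted output} — 6 in all.

6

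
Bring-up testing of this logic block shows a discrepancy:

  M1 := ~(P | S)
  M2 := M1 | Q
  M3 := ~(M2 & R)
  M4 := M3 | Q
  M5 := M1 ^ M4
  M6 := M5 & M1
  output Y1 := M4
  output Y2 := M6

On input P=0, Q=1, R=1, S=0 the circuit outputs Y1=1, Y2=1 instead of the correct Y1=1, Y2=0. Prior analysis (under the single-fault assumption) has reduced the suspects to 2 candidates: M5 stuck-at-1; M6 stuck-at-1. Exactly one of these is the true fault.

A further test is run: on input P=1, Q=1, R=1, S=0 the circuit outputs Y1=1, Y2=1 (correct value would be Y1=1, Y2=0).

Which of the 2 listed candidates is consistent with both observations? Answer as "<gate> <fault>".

M6 stuck-at-1

Evaluate each candidate on input P=1, Q=1, R=1, S=0:
  M5 stuck-at-1: M1=0, M2=1, M3=0, M4=1, M5=1 [stuck-at-1], M6=0 → Y1=1, Y2=0 — eliminated
  M6 stuck-at-1: M1=0, M2=1, M3=0, M4=1, M5=1, M6=1 [stuck-at-1] → Y1=1, Y2=1 — matches
Only M6 stuck-at-1 reproduces the observed Y1=1, Y2=1.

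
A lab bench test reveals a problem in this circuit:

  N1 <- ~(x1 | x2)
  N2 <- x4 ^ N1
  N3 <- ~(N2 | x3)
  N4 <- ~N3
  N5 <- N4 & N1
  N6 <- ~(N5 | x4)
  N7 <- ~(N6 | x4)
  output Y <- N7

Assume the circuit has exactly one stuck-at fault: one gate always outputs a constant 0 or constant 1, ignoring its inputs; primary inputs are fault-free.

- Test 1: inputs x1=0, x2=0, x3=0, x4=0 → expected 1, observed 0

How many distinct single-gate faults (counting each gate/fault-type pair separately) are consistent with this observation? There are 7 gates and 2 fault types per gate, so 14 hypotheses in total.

Fault-free: N1=1, N2=1, N3=0, N4=1, N5=1, N6=0, N7=1 → 1. Observed 0.
  N1 stuck-at-0: output 0 ✓
  N1 stuck-at-1: output 1 ✗
  N2 stuck-at-0: output 0 ✓
  N2 stuck-at-1: output 1 ✗
  N3 stuck-at-0: output 1 ✗
  N3 stuck-at-1: output 0 ✓
  N4 stuck-at-0: output 0 ✓
  N4 stuck-at-1: output 1 ✗
  N5 stuck-at-0: output 0 ✓
  N5 stuck-at-1: output 1 ✗
  N6 stuck-at-0: output 1 ✗
  N6 stuck-at-1: output 0 ✓
  N7 stuck-at-0: output 0 ✓
  N7 stuck-at-1: output 1 ✗
Consistent faults: {N1 stuck-at-0, N2 stuck-at-0, N3 stuck-at-1, N4 stuck-at-0, N5 stuck-at-0, N6 stuck-at-1, N7 stuck-at-0} — 7 in all.

7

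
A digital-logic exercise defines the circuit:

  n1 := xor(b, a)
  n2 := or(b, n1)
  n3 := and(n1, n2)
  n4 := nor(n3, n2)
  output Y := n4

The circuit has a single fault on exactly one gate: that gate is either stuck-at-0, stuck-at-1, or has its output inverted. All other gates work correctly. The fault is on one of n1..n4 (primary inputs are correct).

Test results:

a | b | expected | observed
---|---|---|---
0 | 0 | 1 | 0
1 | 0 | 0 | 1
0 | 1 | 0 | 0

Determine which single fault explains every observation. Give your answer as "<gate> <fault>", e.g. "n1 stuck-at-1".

Fault-free values for test 1 (a=0, b=0): n1=0, n2=0, n3=0, n4=1, giving Y=1. Observed 0.
Test 1: faults giving observed 0 are {n1 stuck-at-1, n1 inverted output, n2 stuck-at-1, n2 inverted output, n3 stuck-at-1, n3 inverted output, n4 stuck-at-0, n4 inverted output}.
Test 2 (a=1, b=0): fault-free n1=1, n2=1, n3=1, n4=0 → 0; observed 1. Eliminates n1 stuck-at-1, n2 stuck-at-1, n3 stuck-at-1, n3 inverted output, n4 stuck-at-0.
Test 3 (a=0, b=1): fault-free n1=1, n2=1, n3=1, n4=0 → 0; observed 0. Eliminates n2 inverted output, n4 inverted output.
Only n1 inverted output is consistent with every test.

n1 inverted output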